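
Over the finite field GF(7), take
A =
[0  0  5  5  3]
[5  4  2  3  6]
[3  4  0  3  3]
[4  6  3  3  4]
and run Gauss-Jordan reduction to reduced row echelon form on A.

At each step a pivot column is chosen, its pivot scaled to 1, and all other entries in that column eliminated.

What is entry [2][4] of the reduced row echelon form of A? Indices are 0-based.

[1] R0 <-> R1
[1] R0 /= 5  ⇒  (1, 5, 6, 2, 4)
     R2 -= 3·R0  ⇒  (0, 3, 3, 4, 5)
     R3 -= 4·R0  ⇒  (0, 0, 0, 2, 2)
[2] R1 <-> R2
[2] R1 /= 3  ⇒  (0, 1, 1, 6, 4)
     R0 -= 5·R1  ⇒  (1, 0, 1, 0, 5)
[3] R2 /= 5  ⇒  (0, 0, 1, 1, 2)
     R0 -= 1·R2  ⇒  (1, 0, 0, 6, 3)
     R1 -= 1·R2  ⇒  (0, 1, 0, 5, 2)
[4] R3 /= 2  ⇒  (0, 0, 0, 1, 1)
     R0 -= 6·R3  ⇒  (1, 0, 0, 0, 4)
     R1 -= 5·R3  ⇒  (0, 1, 0, 0, 4)
     R2 -= 1·R3  ⇒  (0, 0, 1, 0, 1)

M[2][4] = 1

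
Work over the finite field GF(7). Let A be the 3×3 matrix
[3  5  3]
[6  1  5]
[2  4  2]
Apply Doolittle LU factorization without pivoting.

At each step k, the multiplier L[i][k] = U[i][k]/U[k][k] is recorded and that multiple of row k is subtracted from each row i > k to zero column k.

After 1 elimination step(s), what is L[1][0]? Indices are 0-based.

L[1][0] = 2

Step 1: pivot at (0,0) is 3.
  row1 ← row1 − (2)·row0  ⇒  L[1][0]=2, U row1=(0, 5, 6)
  row2 ← row2 − (3)·row0  ⇒  L[2][0]=3, U row2=(0, 3, 0)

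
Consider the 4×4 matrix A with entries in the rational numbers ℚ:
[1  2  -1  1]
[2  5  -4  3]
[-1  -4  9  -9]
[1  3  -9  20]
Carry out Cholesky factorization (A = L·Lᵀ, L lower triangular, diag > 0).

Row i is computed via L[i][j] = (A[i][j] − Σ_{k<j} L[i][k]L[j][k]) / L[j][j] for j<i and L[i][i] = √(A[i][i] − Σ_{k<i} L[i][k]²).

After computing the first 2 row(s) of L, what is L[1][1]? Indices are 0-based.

L[1][1] = 1

Step 1: L[0][0] = √(1) = 1.
  L[1][0] = (2) / L[0][0] = 2.
Step 2: L[1][1] = √(1) = 1.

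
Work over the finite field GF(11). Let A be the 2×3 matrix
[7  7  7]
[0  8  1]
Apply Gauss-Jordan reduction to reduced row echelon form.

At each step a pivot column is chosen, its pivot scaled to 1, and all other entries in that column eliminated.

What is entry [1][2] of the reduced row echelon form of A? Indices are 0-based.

M[1][2] = 7

pivot(0,0)=7: scale R0 → (1, 1, 1)
pivot(1,1)=8: scale R1 → (0, 1, 7)
  clear (0,1): R0 −= (1)R1 → (1, 0, 5)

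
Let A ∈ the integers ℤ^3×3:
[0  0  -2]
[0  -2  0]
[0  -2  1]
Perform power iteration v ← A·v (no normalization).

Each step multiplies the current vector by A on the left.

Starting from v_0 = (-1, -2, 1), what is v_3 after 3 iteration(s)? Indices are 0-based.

v_0 = (-1, -2, 1).
v_1 = A·v_0 = (-2, 4, 5).
v_2 = A·v_1 = (-10, -8, -3).
v_3 = A·v_2 = (6, 16, 13).

v_3 = (6, 16, 13)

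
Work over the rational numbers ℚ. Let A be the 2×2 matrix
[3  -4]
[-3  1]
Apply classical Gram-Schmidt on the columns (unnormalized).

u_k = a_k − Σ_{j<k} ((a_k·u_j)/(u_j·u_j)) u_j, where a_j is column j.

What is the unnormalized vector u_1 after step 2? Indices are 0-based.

u_1 = (-3/2, -3/2)

Step 1: u_0 = a_0 = (3, -3).
Step 2: u_1 = a_1 − (-5/6)·u_0 = (-3/2, -3/2).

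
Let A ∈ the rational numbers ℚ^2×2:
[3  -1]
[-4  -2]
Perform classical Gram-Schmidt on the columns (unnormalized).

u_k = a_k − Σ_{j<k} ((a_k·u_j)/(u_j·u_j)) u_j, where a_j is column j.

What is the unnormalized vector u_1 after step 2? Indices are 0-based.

u_1 = (-8/5, -6/5)

Step 1: u_0 = a_0 = (3, -4).
Step 2: u_1 = a_1 − (1/5)·u_0 = (-8/5, -6/5).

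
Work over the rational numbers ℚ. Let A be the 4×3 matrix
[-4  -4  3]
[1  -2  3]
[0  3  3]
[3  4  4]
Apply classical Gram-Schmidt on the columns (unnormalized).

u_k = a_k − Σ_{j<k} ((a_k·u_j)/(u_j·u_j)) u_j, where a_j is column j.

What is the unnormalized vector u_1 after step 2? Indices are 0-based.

Step 1: u_0 = a_0 = (-4, 1, 0, 3).
Step 2: u_1 = a_1 − (1)·u_0 = (0, -3, 3, 1).

u_1 = (0, -3, 3, 1)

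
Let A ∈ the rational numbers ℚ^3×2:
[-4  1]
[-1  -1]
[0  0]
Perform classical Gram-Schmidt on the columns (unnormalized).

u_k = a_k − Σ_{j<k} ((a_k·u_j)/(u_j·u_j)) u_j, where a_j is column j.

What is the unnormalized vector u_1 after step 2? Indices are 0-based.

u_1 = (5/17, -20/17, 0)

Step 1: u_0 = a_0 = (-4, -1, 0).
Step 2: u_1 = a_1 − (-3/17)·u_0 = (5/17, -20/17, 0).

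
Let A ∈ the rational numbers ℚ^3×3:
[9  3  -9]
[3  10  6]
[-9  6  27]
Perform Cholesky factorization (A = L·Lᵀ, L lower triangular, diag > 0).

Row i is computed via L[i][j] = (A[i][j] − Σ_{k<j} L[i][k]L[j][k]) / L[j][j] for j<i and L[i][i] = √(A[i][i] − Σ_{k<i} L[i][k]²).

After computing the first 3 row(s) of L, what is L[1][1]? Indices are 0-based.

Step 1: L[0][0] = √(9) = 3.
  L[1][0] = (3) / L[0][0] = 1.
Step 2: L[1][1] = √(9) = 3.
  L[2][0] = (-9) / L[0][0] = -3.
  L[2][1] = (9) / L[1][1] = 3.
Step 3: L[2][2] = √(9) = 3.

L[1][1] = 3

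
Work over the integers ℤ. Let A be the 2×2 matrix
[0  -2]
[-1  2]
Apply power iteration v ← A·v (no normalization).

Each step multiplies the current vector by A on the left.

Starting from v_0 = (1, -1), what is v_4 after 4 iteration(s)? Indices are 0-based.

v_4 = (44, -60)

v_0 = (1, -1).
v_1 = A·v_0 = (2, -3).
v_2 = A·v_1 = (6, -8).
v_3 = A·v_2 = (16, -22).
v_4 = A·v_3 = (44, -60).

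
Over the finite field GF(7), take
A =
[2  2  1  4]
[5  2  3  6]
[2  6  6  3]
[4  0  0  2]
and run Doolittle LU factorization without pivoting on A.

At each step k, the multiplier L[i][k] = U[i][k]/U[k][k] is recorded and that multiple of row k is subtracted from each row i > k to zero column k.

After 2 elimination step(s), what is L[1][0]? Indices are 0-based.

L[1][0] = 6

Step 1: pivot at (0,0) is 2.
  row1 ← row1 − (6)·row0  ⇒  L[1][0]=6, U row1=(0, 4, 4, 3)
  row2 ← row2 − (1)·row0  ⇒  L[2][0]=1, U row2=(0, 4, 5, 6)
  row3 ← row3 − (2)·row0  ⇒  L[3][0]=2, U row3=(0, 3, 5, 1)
Step 2: pivot at (1,1) is 4.
  row2 ← row2 − (1)·row1  ⇒  L[2][1]=1, U row2=(0, 0, 1, 3)
  row3 ← row3 − (6)·row1  ⇒  L[3][1]=6, U row3=(0, 0, 2, 4)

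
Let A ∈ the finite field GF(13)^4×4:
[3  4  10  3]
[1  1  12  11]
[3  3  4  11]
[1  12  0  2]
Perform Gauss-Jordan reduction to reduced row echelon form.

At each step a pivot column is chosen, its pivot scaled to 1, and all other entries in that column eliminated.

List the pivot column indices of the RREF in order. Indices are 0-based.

step 1: normalize row 0 (÷3) = (1, 10, 12, 1)
  row 1: subtract 1×row0 = (0, 4, 0, 10)
  row 2: subtract 3×row0 = (0, 12, 7, 8)
  row 3: subtract 1×row0 = (0, 2, 1, 1)
step 2: normalize row 1 (÷4) = (0, 1, 0, 9)
  row 0: subtract 10×row1 = (1, 0, 12, 2)
  row 2: subtract 12×row1 = (0, 0, 7, 4)
  row 3: subtract 2×row1 = (0, 0, 1, 9)
step 3: normalize row 2 (÷7) = (0, 0, 1, 8)
  row 0: subtract 12×row2 = (1, 0, 0, 10)
  row 3: subtract 1×row2 = (0, 0, 0, 1)
step 4: normalize row 3 (÷1) = (0, 0, 0, 1)
  row 0: subtract 10×row3 = (1, 0, 0, 0)
  row 1: subtract 9×row3 = (0, 1, 0, 0)
  row 2: subtract 8×row3 = (0, 0, 1, 0)

pivot columns: 0, 1, 2, 3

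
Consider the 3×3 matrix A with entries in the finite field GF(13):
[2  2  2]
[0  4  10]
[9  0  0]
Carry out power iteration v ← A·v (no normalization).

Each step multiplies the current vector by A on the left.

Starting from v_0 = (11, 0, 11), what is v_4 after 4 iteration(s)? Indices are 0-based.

v_4 = (5, 7, 12)

v_0 = (11, 0, 11).
v_1 = A·v_0 = (5, 6, 8).
v_2 = A·v_1 = (12, 0, 6).
v_3 = A·v_2 = (10, 8, 4).
v_4 = A·v_3 = (5, 7, 12).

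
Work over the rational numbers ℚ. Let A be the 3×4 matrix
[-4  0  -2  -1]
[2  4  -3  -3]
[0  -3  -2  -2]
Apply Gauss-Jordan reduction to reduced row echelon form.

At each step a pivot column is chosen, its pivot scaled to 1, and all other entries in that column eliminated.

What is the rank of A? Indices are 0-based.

pivot(0,0)=-4: scale R0 → (1, 0, 1/2, 1/4)
  clear (1,0): R1 −= (2)R0 → (0, 4, -4, -7/2)
pivot(1,1)=4: scale R1 → (0, 1, -1, -7/8)
  clear (2,1): R2 −= (-3)R1 → (0, 0, -5, -37/8)
pivot(2,2)=-5: scale R2 → (0, 0, 1, 37/40)
  clear (0,2): R0 −= (1/2)R2 → (1, 0, 0, -17/80)
  clear (1,2): R1 −= (-1)R2 → (0, 1, 0, 1/20)

rank = 3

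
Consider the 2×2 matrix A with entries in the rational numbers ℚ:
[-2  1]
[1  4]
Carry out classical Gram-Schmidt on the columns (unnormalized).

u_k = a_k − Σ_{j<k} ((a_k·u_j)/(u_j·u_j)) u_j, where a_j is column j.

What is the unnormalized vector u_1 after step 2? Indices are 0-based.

Step 1: u_0 = a_0 = (-2, 1).
Step 2: u_1 = a_1 − (2/5)·u_0 = (9/5, 18/5).

u_1 = (9/5, 18/5)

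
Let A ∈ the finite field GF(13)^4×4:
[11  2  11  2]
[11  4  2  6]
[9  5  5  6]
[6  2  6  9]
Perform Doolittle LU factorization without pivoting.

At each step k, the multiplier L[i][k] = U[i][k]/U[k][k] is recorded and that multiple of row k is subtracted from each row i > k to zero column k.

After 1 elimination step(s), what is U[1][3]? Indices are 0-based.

U[1][3] = 4

[col 0] pivot 11
  R1 -= 1*R0 → (0, 2, 4, 4)  (L[1][0] := 1)
  R2 -= 2*R0 → (0, 1, 9, 2)  (L[2][0] := 2)
  R3 -= 10*R0 → (0, 8, 0, 2)  (L[3][0] := 10)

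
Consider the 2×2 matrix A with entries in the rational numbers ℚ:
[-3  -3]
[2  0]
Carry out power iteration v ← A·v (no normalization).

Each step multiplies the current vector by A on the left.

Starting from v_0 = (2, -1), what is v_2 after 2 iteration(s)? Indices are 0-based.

v_2 = (-3, -6)

v_0 = (2, -1).
v_1 = A·v_0 = (-3, 4).
v_2 = A·v_1 = (-3, -6).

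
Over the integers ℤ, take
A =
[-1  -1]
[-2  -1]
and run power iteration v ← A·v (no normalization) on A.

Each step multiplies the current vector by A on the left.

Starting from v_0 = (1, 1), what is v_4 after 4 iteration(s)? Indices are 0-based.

v_4 = (29, 41)

v_0 = (1, 1).
v_1 = A·v_0 = (-2, -3).
v_2 = A·v_1 = (5, 7).
v_3 = A·v_2 = (-12, -17).
v_4 = A·v_3 = (29, 41).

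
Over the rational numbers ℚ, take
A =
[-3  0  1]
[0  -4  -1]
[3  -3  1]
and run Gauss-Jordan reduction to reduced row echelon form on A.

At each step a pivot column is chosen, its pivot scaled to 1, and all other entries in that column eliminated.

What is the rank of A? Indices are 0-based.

[1] R0 /= -3  ⇒  (1, 0, -1/3)
     R2 -= 3·R0  ⇒  (0, -3, 2)
[2] R1 /= -4  ⇒  (0, 1, 1/4)
     R2 -= -3·R1  ⇒  (0, 0, 11/4)
[3] R2 /= 11/4  ⇒  (0, 0, 1)
     R0 -= -1/3·R2  ⇒  (1, 0, 0)
     R1 -= 1/4·R2  ⇒  (0, 1, 0)

rank = 3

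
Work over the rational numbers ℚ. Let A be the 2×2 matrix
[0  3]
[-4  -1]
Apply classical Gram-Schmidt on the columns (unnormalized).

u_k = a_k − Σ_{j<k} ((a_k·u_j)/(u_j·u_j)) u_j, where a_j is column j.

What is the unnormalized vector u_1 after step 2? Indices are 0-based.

u_1 = (3, 0)

Step 1: u_0 = a_0 = (0, -4).
Step 2: u_1 = a_1 − (1/4)·u_0 = (3, 0).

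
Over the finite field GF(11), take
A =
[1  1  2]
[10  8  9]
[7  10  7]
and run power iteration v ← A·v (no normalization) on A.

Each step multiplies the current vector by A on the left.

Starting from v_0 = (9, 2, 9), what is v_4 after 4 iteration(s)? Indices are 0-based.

v_0 = (9, 2, 9).
v_1 = A·v_0 = (7, 0, 3).
v_2 = A·v_1 = (2, 9, 4).
v_3 = A·v_2 = (8, 7, 0).
v_4 = A·v_3 = (4, 4, 5).

v_4 = (4, 4, 5)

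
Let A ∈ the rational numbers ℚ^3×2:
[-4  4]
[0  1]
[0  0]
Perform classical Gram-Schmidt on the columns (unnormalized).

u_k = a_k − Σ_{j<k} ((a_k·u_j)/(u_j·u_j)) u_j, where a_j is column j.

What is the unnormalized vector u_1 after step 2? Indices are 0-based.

Step 1: u_0 = a_0 = (-4, 0, 0).
Step 2: u_1 = a_1 − (-1)·u_0 = (0, 1, 0).

u_1 = (0, 1, 0)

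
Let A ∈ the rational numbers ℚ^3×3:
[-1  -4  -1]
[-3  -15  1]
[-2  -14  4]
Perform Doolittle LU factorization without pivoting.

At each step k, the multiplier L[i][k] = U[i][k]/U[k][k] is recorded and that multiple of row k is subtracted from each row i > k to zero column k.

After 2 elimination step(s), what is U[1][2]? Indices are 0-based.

k=0: U[0][0]=-1
  eliminate (1,0): mult=3, new row 1: (0, -3, 4); set L[1][0]=3
  eliminate (2,0): mult=2, new row 2: (0, -6, 6); set L[2][0]=2
k=1: U[1][1]=-3
  eliminate (2,1): mult=2, new row 2: (0, 0, -2); set L[2][1]=2

U[1][2] = 4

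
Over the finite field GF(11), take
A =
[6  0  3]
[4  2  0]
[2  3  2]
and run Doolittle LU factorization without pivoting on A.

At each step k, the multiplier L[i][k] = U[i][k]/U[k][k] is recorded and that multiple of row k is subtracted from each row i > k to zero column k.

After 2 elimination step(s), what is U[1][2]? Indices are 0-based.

Step 1: pivot at (0,0) is 6.
  row1 ← row1 − (8)·row0  ⇒  L[1][0]=8, U row1=(0, 2, 9)
  row2 ← row2 − (4)·row0  ⇒  L[2][0]=4, U row2=(0, 3, 1)
Step 2: pivot at (1,1) is 2.
  row2 ← row2 − (7)·row1  ⇒  L[2][1]=7, U row2=(0, 0, 4)

U[1][2] = 9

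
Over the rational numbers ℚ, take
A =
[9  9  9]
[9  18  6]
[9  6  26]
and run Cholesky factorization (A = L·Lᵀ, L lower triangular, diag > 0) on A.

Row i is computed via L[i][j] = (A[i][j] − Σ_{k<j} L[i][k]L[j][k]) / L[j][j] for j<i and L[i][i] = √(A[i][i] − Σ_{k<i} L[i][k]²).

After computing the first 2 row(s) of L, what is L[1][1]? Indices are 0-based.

L[1][1] = 3

Step 1: L[0][0] = √(9) = 3.
  L[1][0] = (9) / L[0][0] = 3.
Step 2: L[1][1] = √(9) = 3.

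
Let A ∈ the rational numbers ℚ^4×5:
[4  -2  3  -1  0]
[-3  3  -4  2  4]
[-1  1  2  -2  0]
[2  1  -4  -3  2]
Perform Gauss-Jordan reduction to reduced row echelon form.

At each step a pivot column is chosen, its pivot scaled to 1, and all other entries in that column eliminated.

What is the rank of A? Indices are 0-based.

step 1: normalize row 0 (÷4) = (1, -1/2, 3/4, -1/4, 0)
  row 1: subtract -3×row0 = (0, 3/2, -7/4, 5/4, 4)
  row 2: subtract -1×row0 = (0, 1/2, 11/4, -9/4, 0)
  row 3: subtract 2×row0 = (0, 2, -11/2, -5/2, 2)
step 2: normalize row 1 (÷3/2) = (0, 1, -7/6, 5/6, 8/3)
  row 0: subtract -1/2×row1 = (1, 0, 1/6, 1/6, 4/3)
  row 2: subtract 1/2×row1 = (0, 0, 10/3, -8/3, -4/3)
  row 3: subtract 2×row1 = (0, 0, -19/6, -25/6, -10/3)
step 3: normalize row 2 (÷10/3) = (0, 0, 1, -4/5, -2/5)
  row 0: subtract 1/6×row2 = (1, 0, 0, 3/10, 7/5)
  row 1: subtract -7/6×row2 = (0, 1, 0, -1/10, 11/5)
  row 3: subtract -19/6×row2 = (0, 0, 0, -67/10, -23/5)
step 4: normalize row 3 (÷-67/10) = (0, 0, 0, 1, 46/67)
  row 0: subtract 3/10×row3 = (1, 0, 0, 0, 80/67)
  row 1: subtract -1/10×row3 = (0, 1, 0, 0, 152/67)
  row 2: subtract -4/5×row3 = (0, 0, 1, 0, 10/67)

rank = 4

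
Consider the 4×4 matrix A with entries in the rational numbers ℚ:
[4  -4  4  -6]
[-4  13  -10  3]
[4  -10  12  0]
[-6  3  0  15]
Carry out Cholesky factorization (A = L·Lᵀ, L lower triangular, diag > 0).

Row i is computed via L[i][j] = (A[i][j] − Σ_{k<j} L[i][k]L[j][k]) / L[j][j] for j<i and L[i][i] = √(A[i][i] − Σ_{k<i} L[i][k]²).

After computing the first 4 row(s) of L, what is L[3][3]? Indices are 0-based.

L[3][3] = 1

Step 1: L[0][0] = √(4) = 2.
  L[1][0] = (-4) / L[0][0] = -2.
Step 2: L[1][1] = √(9) = 3.
  L[2][0] = (4) / L[0][0] = 2.
  L[2][1] = (-6) / L[1][1] = -2.
Step 3: L[2][2] = √(4) = 2.
  L[3][0] = (-6) / L[0][0] = -3.
  L[3][1] = (-3) / L[1][1] = -1.
  L[3][2] = (4) / L[2][2] = 2.
Step 4: L[3][3] = √(1) = 1.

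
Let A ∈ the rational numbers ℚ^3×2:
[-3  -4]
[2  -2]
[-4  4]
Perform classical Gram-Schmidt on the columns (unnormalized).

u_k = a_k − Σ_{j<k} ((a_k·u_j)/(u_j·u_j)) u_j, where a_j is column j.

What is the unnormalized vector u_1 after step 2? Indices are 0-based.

u_1 = (-140/29, -42/29, 84/29)

Step 1: u_0 = a_0 = (-3, 2, -4).
Step 2: u_1 = a_1 − (-8/29)·u_0 = (-140/29, -42/29, 84/29).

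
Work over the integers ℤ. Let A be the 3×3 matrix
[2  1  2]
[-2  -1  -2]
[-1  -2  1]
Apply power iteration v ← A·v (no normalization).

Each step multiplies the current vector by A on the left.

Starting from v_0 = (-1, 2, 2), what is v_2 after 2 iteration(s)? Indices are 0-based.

v_2 = (2, -2, 3)

v_0 = (-1, 2, 2).
v_1 = A·v_0 = (4, -4, -1).
v_2 = A·v_1 = (2, -2, 3).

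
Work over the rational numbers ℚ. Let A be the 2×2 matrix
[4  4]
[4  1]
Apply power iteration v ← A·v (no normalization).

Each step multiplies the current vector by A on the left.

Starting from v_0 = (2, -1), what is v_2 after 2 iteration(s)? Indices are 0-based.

v_2 = (44, 23)

v_0 = (2, -1).
v_1 = A·v_0 = (4, 7).
v_2 = A·v_1 = (44, 23).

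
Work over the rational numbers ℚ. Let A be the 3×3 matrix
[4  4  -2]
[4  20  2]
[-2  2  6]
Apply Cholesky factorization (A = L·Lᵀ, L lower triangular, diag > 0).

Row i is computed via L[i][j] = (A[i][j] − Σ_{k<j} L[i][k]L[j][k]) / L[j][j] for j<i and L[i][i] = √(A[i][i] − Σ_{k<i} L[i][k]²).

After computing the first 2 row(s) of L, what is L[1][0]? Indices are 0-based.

Step 1: L[0][0] = √(4) = 2.
  L[1][0] = (4) / L[0][0] = 2.
Step 2: L[1][1] = √(16) = 4.

L[1][0] = 2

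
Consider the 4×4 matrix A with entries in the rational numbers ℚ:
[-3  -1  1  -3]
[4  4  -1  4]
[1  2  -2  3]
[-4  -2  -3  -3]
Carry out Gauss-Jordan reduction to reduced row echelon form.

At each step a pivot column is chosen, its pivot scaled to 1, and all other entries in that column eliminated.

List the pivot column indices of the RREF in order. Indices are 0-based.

pivot columns: 0, 1, 2, 3

pivot(0,0)=-3: scale R0 → (1, 1/3, -1/3, 1)
  clear (1,0): R1 −= (4)R0 → (0, 8/3, 1/3, 0)
  clear (2,0): R2 −= (1)R0 → (0, 5/3, -5/3, 2)
  clear (3,0): R3 −= (-4)R0 → (0, -2/3, -13/3, 1)
pivot(1,1)=8/3: scale R1 → (0, 1, 1/8, 0)
  clear (0,1): R0 −= (1/3)R1 → (1, 0, -3/8, 1)
  clear (2,1): R2 −= (5/3)R1 → (0, 0, -15/8, 2)
  clear (3,1): R3 −= (-2/3)R1 → (0, 0, -17/4, 1)
pivot(2,2)=-15/8: scale R2 → (0, 0, 1, -16/15)
  clear (0,2): R0 −= (-3/8)R2 → (1, 0, 0, 3/5)
  clear (1,2): R1 −= (1/8)R2 → (0, 1, 0, 2/15)
  clear (3,2): R3 −= (-17/4)R2 → (0, 0, 0, -53/15)
pivot(3,3)=-53/15: scale R3 → (0, 0, 0, 1)
  clear (0,3): R0 −= (3/5)R3 → (1, 0, 0, 0)
  clear (1,3): R1 −= (2/15)R3 → (0, 1, 0, 0)
  clear (2,3): R2 −= (-16/15)R3 → (0, 0, 1, 0)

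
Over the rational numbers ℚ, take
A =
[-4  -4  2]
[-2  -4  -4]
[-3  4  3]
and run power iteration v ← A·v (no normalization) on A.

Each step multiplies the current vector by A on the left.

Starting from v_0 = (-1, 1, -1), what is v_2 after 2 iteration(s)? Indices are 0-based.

v_2 = (8, -20, 26)

v_0 = (-1, 1, -1).
v_1 = A·v_0 = (-2, 2, 4).
v_2 = A·v_1 = (8, -20, 26).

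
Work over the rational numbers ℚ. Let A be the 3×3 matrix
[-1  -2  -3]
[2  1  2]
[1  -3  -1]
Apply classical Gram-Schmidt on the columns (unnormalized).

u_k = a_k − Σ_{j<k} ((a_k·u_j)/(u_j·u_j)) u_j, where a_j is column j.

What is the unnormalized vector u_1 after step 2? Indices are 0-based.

u_1 = (-11/6, 2/3, -19/6)

Step 1: u_0 = a_0 = (-1, 2, 1).
Step 2: u_1 = a_1 − (1/6)·u_0 = (-11/6, 2/3, -19/6).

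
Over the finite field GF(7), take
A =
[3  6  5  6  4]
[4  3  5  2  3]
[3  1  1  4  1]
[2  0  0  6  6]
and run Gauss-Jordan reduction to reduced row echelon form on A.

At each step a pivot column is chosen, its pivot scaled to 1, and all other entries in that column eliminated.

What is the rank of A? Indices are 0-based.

rank = 4

pivot(0,0)=3: scale R0 → (1, 2, 4, 2, 6)
  clear (1,0): R1 −= (4)R0 → (0, 2, 3, 1, 0)
  clear (2,0): R2 −= (3)R0 → (0, 2, 3, 5, 4)
  clear (3,0): R3 −= (2)R0 → (0, 3, 6, 2, 1)
pivot(1,1)=2: scale R1 → (0, 1, 5, 4, 0)
  clear (0,1): R0 −= (2)R1 → (1, 0, 1, 1, 6)
  clear (2,1): R2 −= (2)R1 → (0, 0, 0, 4, 4)
  clear (3,1): R3 −= (3)R1 → (0, 0, 5, 4, 1)
pivot(2,2): swap R2↔R3
pivot(2,2)=5: scale R2 → (0, 0, 1, 5, 3)
  clear (0,2): R0 −= (1)R2 → (1, 0, 0, 3, 3)
  clear (1,2): R1 −= (5)R2 → (0, 1, 0, 0, 6)
pivot(3,3)=4: scale R3 → (0, 0, 0, 1, 1)
  clear (0,3): R0 −= (3)R3 → (1, 0, 0, 0, 0)
  clear (2,3): R2 −= (5)R3 → (0, 0, 1, 0, 5)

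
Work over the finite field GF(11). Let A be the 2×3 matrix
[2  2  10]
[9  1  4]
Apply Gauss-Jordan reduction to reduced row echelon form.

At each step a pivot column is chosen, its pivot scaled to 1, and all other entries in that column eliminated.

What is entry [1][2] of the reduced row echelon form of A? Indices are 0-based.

step 1: normalize row 0 (÷2) = (1, 1, 5)
  row 1: subtract 9×row0 = (0, 3, 3)
step 2: normalize row 1 (÷3) = (0, 1, 1)
  row 0: subtract 1×row1 = (1, 0, 4)

M[1][2] = 1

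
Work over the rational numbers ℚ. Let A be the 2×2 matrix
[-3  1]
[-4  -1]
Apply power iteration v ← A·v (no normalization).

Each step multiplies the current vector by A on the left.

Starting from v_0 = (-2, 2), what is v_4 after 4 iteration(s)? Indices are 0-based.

v_0 = (-2, 2).
v_1 = A·v_0 = (8, 6).
v_2 = A·v_1 = (-18, -38).
v_3 = A·v_2 = (16, 110).
v_4 = A·v_3 = (62, -174).

v_4 = (62, -174)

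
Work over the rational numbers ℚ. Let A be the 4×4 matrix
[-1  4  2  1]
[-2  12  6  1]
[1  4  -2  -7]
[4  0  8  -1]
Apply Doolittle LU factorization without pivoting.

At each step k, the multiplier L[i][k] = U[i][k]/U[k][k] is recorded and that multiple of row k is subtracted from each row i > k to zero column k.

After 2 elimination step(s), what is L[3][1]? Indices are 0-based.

[col 0] pivot -1
  R1 -= 2*R0 → (0, 4, 2, -1)  (L[1][0] := 2)
  R2 -= -1*R0 → (0, 8, 0, -6)  (L[2][0] := -1)
  R3 -= -4*R0 → (0, 16, 16, 3)  (L[3][0] := -4)
[col 1] pivot 4
  R2 -= 2*R1 → (0, 0, -4, -4)  (L[2][1] := 2)
  R3 -= 4*R1 → (0, 0, 8, 7)  (L[3][1] := 4)

L[3][1] = 4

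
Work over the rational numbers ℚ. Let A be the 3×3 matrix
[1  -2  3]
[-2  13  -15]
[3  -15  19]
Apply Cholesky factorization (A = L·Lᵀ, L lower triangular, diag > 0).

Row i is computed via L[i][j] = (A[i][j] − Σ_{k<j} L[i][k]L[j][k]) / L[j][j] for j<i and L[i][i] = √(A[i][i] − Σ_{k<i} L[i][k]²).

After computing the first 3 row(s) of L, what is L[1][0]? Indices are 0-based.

L[1][0] = -2

Step 1: L[0][0] = √(1) = 1.
  L[1][0] = (-2) / L[0][0] = -2.
Step 2: L[1][1] = √(9) = 3.
  L[2][0] = (3) / L[0][0] = 3.
  L[2][1] = (-9) / L[1][1] = -3.
Step 3: L[2][2] = √(1) = 1.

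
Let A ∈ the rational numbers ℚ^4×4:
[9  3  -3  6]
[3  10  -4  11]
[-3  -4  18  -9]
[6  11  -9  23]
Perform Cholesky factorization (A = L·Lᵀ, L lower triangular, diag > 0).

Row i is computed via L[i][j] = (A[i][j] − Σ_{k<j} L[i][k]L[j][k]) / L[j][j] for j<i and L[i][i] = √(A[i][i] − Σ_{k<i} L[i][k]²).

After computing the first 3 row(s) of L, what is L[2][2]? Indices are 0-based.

L[2][2] = 4

Step 1: L[0][0] = √(9) = 3.
  L[1][0] = (3) / L[0][0] = 1.
Step 2: L[1][1] = √(9) = 3.
  L[2][0] = (-3) / L[0][0] = -1.
  L[2][1] = (-3) / L[1][1] = -1.
Step 3: L[2][2] = √(16) = 4.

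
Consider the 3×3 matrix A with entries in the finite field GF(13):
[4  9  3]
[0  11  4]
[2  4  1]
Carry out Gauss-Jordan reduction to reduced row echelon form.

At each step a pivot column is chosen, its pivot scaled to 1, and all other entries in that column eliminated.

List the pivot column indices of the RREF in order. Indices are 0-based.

pivot(0,0)=4: scale R0 → (1, 12, 4)
  clear (2,0): R2 −= (2)R0 → (0, 6, 6)
pivot(1,1)=11: scale R1 → (0, 1, 11)
  clear (0,1): R0 −= (12)R1 → (1, 0, 2)
  clear (2,1): R2 −= (6)R1 → (0, 0, 5)
pivot(2,2)=5: scale R2 → (0, 0, 1)
  clear (0,2): R0 −= (2)R2 → (1, 0, 0)
  clear (1,2): R1 −= (11)R2 → (0, 1, 0)

pivot columns: 0, 1, 2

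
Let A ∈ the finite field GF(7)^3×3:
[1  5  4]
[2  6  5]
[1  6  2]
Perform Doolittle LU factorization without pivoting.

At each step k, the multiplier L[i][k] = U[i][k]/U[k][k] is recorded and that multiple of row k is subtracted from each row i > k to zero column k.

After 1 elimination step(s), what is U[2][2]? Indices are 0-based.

k=0: U[0][0]=1
  eliminate (1,0): mult=2, new row 1: (0, 3, 4); set L[1][0]=2
  eliminate (2,0): mult=1, new row 2: (0, 1, 5); set L[2][0]=1

U[2][2] = 5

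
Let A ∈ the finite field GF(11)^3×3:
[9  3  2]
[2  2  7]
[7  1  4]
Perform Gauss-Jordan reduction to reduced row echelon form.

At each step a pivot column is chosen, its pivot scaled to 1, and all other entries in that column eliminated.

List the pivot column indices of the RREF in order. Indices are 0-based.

step 1: normalize row 0 (÷9) = (1, 4, 10)
  row 1: subtract 2×row0 = (0, 5, 9)
  row 2: subtract 7×row0 = (0, 6, 0)
step 2: normalize row 1 (÷5) = (0, 1, 4)
  row 0: subtract 4×row1 = (1, 0, 5)
  row 2: subtract 6×row1 = (0, 0, 9)
step 3: normalize row 2 (÷9) = (0, 0, 1)
  row 0: subtract 5×row2 = (1, 0, 0)
  row 1: subtract 4×row2 = (0, 1, 0)

pivot columns: 0, 1, 2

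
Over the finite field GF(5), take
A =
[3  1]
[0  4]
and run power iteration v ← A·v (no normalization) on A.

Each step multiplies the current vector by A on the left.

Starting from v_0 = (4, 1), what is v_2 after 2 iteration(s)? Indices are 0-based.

v_2 = (3, 1)

v_0 = (4, 1).
v_1 = A·v_0 = (3, 4).
v_2 = A·v_1 = (3, 1).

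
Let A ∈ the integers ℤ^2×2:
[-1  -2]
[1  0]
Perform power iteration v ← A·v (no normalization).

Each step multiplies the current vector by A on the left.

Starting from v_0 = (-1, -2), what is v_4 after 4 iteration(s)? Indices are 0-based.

v_0 = (-1, -2).
v_1 = A·v_0 = (5, -1).
v_2 = A·v_1 = (-3, 5).
v_3 = A·v_2 = (-7, -3).
v_4 = A·v_3 = (13, -7).

v_4 = (13, -7)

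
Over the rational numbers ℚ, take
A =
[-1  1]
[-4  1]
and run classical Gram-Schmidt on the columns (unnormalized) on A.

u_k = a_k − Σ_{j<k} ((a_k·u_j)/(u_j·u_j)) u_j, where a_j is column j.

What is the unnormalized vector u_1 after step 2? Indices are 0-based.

u_1 = (12/17, -3/17)

Step 1: u_0 = a_0 = (-1, -4).
Step 2: u_1 = a_1 − (-5/17)·u_0 = (12/17, -3/17).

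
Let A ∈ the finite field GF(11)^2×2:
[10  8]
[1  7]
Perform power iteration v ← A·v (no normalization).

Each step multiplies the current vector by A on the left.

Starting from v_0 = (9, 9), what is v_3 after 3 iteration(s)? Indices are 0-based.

v_0 = (9, 9).
v_1 = A·v_0 = (8, 6).
v_2 = A·v_1 = (7, 6).
v_3 = A·v_2 = (8, 5).

v_3 = (8, 5)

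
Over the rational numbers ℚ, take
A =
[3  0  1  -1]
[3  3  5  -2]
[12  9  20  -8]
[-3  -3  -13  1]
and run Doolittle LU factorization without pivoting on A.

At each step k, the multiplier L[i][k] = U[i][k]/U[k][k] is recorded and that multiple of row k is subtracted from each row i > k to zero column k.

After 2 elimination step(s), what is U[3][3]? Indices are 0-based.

[col 0] pivot 3
  R1 -= 1*R0 → (0, 3, 4, -1)  (L[1][0] := 1)
  R2 -= 4*R0 → (0, 9, 16, -4)  (L[2][0] := 4)
  R3 -= -1*R0 → (0, -3, -12, 0)  (L[3][0] := -1)
[col 1] pivot 3
  R2 -= 3*R1 → (0, 0, 4, -1)  (L[2][1] := 3)
  R3 -= -1*R1 → (0, 0, -8, -1)  (L[3][1] := -1)

U[3][3] = -1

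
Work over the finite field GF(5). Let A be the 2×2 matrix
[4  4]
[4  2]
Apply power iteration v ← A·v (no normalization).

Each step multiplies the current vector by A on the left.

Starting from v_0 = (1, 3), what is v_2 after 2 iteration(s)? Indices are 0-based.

v_0 = (1, 3).
v_1 = A·v_0 = (1, 0).
v_2 = A·v_1 = (4, 4).

v_2 = (4, 4)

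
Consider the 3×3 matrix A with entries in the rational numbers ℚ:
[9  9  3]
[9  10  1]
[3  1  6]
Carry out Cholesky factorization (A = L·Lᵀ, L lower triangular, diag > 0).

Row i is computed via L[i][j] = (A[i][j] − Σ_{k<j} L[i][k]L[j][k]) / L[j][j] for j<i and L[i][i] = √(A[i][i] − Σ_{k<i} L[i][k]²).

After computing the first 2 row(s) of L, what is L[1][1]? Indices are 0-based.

Step 1: L[0][0] = √(9) = 3.
  L[1][0] = (9) / L[0][0] = 3.
Step 2: L[1][1] = √(1) = 1.

L[1][1] = 1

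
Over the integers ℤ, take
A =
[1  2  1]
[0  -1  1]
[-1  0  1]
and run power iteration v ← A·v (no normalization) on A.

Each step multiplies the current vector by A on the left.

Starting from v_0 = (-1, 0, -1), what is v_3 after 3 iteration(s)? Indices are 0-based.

v_3 = (0, 1, 6)

v_0 = (-1, 0, -1).
v_1 = A·v_0 = (-2, -1, 0).
v_2 = A·v_1 = (-4, 1, 2).
v_3 = A·v_2 = (0, 1, 6).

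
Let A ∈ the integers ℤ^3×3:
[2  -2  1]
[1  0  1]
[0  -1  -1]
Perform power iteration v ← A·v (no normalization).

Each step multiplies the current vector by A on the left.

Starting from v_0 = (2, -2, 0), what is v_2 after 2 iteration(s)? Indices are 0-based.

v_0 = (2, -2, 0).
v_1 = A·v_0 = (8, 2, 2).
v_2 = A·v_1 = (14, 10, -4).

v_2 = (14, 10, -4)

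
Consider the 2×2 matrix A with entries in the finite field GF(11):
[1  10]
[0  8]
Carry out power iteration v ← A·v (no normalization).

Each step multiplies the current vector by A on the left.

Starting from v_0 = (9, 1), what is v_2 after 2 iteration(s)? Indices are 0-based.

v_0 = (9, 1).
v_1 = A·v_0 = (8, 8).
v_2 = A·v_1 = (0, 9).

v_2 = (0, 9)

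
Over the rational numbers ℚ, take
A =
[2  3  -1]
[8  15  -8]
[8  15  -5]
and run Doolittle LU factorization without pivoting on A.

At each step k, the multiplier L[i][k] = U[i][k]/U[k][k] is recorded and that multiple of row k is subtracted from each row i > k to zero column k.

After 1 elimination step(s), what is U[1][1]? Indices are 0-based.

Step 1: pivot at (0,0) is 2.
  row1 ← row1 − (4)·row0  ⇒  L[1][0]=4, U row1=(0, 3, -4)
  row2 ← row2 − (4)·row0  ⇒  L[2][0]=4, U row2=(0, 3, -1)

U[1][1] = 3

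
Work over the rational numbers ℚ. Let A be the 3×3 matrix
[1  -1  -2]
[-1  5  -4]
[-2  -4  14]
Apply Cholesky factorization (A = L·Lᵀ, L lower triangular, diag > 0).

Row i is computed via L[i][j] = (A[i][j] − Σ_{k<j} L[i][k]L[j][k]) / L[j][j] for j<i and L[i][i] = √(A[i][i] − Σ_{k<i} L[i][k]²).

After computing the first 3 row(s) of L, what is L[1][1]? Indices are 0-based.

Step 1: L[0][0] = √(1) = 1.
  L[1][0] = (-1) / L[0][0] = -1.
Step 2: L[1][1] = √(4) = 2.
  L[2][0] = (-2) / L[0][0] = -2.
  L[2][1] = (-6) / L[1][1] = -3.
Step 3: L[2][2] = √(1) = 1.

L[1][1] = 2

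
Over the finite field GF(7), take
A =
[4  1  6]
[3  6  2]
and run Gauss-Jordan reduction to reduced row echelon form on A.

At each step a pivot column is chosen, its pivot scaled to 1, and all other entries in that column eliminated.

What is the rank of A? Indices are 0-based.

rank = 2

[1] R0 /= 4  ⇒  (1, 2, 5)
     R1 -= 3·R0  ⇒  (0, 0, 1)
column 1 empty below row 1
[2] R1 /= 1  ⇒  (0, 0, 1)
     R0 -= 5·R1  ⇒  (1, 2, 0)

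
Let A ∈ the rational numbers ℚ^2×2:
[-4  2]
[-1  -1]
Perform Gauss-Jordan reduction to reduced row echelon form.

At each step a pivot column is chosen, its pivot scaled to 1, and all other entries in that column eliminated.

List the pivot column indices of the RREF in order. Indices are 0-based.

step 1: normalize row 0 (÷-4) = (1, -1/2)
  row 1: subtract -1×row0 = (0, -3/2)
step 2: normalize row 1 (÷-3/2) = (0, 1)
  row 0: subtract -1/2×row1 = (1, 0)

pivot columns: 0, 1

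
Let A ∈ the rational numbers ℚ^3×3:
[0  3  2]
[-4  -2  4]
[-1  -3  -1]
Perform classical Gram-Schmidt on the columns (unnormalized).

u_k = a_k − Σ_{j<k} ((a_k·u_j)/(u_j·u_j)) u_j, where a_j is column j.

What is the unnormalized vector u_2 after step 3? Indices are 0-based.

Step 1: u_0 = a_0 = (0, -4, -1).
Step 2: u_1 = a_1 − (11/17)·u_0 = (3, 10/17, -40/17).
Step 3: u_2 = a_2 − (-15/17)·u_0 − (182/253)·u_1 = (-40/253, 12/253, -48/253).

u_2 = (-40/253, 12/253, -48/253)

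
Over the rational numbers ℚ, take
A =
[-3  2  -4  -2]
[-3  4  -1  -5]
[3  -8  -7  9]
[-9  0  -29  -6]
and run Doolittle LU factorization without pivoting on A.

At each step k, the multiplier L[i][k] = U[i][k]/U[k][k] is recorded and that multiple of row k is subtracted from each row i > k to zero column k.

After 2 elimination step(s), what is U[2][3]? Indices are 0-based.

Step 1: pivot at (0,0) is -3.
  row1 ← row1 − (1)·row0  ⇒  L[1][0]=1, U row1=(0, 2, 3, -3)
  row2 ← row2 − (-1)·row0  ⇒  L[2][0]=-1, U row2=(0, -6, -11, 7)
  row3 ← row3 − (3)·row0  ⇒  L[3][0]=3, U row3=(0, -6, -17, 0)
Step 2: pivot at (1,1) is 2.
  row2 ← row2 − (-3)·row1  ⇒  L[2][1]=-3, U row2=(0, 0, -2, -2)
  row3 ← row3 − (-3)·row1  ⇒  L[3][1]=-3, U row3=(0, 0, -8, -9)

U[2][3] = -2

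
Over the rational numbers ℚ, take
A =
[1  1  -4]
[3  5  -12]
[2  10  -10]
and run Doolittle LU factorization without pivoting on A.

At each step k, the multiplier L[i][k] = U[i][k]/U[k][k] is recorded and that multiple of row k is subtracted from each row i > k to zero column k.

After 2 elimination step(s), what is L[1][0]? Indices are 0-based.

L[1][0] = 3

k=0: U[0][0]=1
  eliminate (1,0): mult=3, new row 1: (0, 2, 0); set L[1][0]=3
  eliminate (2,0): mult=2, new row 2: (0, 8, -2); set L[2][0]=2
k=1: U[1][1]=2
  eliminate (2,1): mult=4, new row 2: (0, 0, -2); set L[2][1]=4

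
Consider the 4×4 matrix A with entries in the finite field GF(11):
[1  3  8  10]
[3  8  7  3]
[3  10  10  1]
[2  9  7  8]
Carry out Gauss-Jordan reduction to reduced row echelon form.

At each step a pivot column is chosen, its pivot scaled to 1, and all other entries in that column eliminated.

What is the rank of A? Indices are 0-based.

[1] R0 /= 1  ⇒  (1, 3, 8, 10)
     R1 -= 3·R0  ⇒  (0, 10, 5, 6)
     R2 -= 3·R0  ⇒  (0, 1, 8, 4)
     R3 -= 2·R0  ⇒  (0, 3, 2, 10)
[2] R1 /= 10  ⇒  (0, 1, 6, 5)
     R0 -= 3·R1  ⇒  (1, 0, 1, 6)
     R2 -= 1·R1  ⇒  (0, 0, 2, 10)
     R3 -= 3·R1  ⇒  (0, 0, 6, 6)
[3] R2 /= 2  ⇒  (0, 0, 1, 5)
     R0 -= 1·R2  ⇒  (1, 0, 0, 1)
     R1 -= 6·R2  ⇒  (0, 1, 0, 8)
     R3 -= 6·R2  ⇒  (0, 0, 0, 9)
[4] R3 /= 9  ⇒  (0, 0, 0, 1)
     R0 -= 1·R3  ⇒  (1, 0, 0, 0)
     R1 -= 8·R3  ⇒  (0, 1, 0, 0)
     R2 -= 5·R3  ⇒  (0, 0, 1, 0)

rank = 4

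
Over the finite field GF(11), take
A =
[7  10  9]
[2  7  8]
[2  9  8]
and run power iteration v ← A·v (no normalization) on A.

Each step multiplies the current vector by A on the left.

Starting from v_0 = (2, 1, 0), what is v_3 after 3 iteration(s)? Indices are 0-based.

v_0 = (2, 1, 0).
v_1 = A·v_0 = (2, 0, 2).
v_2 = A·v_1 = (10, 9, 9).
v_3 = A·v_2 = (10, 1, 8).

v_3 = (10, 1, 8)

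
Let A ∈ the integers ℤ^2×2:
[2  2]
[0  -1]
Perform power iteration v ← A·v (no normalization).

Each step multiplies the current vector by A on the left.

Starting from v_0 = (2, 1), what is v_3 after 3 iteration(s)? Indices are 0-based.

v_3 = (22, -1)

v_0 = (2, 1).
v_1 = A·v_0 = (6, -1).
v_2 = A·v_1 = (10, 1).
v_3 = A·v_2 = (22, -1).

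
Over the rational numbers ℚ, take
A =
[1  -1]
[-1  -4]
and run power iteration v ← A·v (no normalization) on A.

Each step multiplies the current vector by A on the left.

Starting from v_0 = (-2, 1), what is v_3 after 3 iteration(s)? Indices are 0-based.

v_3 = (-12, -43)

v_0 = (-2, 1).
v_1 = A·v_0 = (-3, -2).
v_2 = A·v_1 = (-1, 11).
v_3 = A·v_2 = (-12, -43).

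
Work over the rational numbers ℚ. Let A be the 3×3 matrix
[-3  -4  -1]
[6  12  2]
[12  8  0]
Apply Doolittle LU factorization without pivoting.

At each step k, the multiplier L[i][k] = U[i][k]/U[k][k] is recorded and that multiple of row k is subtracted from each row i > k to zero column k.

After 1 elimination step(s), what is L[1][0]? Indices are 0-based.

Step 1: pivot at (0,0) is -3.
  row1 ← row1 − (-2)·row0  ⇒  L[1][0]=-2, U row1=(0, 4, 0)
  row2 ← row2 − (-4)·row0  ⇒  L[2][0]=-4, U row2=(0, -8, -4)

L[1][0] = -2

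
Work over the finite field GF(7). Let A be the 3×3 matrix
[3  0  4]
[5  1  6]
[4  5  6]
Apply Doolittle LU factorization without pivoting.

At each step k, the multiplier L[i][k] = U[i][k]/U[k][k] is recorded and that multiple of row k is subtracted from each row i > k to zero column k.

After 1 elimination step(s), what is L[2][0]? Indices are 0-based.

L[2][0] = 6

Step 1: pivot at (0,0) is 3.
  row1 ← row1 − (4)·row0  ⇒  L[1][0]=4, U row1=(0, 1, 4)
  row2 ← row2 − (6)·row0  ⇒  L[2][0]=6, U row2=(0, 5, 3)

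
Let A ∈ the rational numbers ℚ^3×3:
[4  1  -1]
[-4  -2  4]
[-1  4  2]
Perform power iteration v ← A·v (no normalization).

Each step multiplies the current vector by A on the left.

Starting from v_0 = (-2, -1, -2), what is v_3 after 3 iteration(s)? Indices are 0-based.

v_3 = (-83, 92, 26)

v_0 = (-2, -1, -2).
v_1 = A·v_0 = (-7, 2, -6).
v_2 = A·v_1 = (-20, 0, 3).
v_3 = A·v_2 = (-83, 92, 26).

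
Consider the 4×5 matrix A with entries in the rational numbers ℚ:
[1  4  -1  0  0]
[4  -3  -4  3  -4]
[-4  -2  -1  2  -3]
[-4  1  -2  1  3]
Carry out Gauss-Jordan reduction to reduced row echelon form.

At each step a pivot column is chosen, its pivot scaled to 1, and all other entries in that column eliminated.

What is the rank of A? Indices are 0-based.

[1] R0 /= 1  ⇒  (1, 4, -1, 0, 0)
     R1 -= 4·R0  ⇒  (0, -19, 0, 3, -4)
     R2 -= -4·R0  ⇒  (0, 14, -5, 2, -3)
     R3 -= -4·R0  ⇒  (0, 17, -6, 1, 3)
[2] R1 /= -19  ⇒  (0, 1, 0, -3/19, 4/19)
     R0 -= 4·R1  ⇒  (1, 0, -1, 12/19, -16/19)
     R2 -= 14·R1  ⇒  (0, 0, -5, 80/19, -113/19)
     R3 -= 17·R1  ⇒  (0, 0, -6, 70/19, -11/19)
[3] R2 /= -5  ⇒  (0, 0, 1, -16/19, 113/95)
     R0 -= -1·R2  ⇒  (1, 0, 0, -4/19, 33/95)
     R3 -= -6·R2  ⇒  (0, 0, 0, -26/19, 623/95)
[4] R3 /= -26/19  ⇒  (0, 0, 0, 1, -623/130)
     R0 -= -4/19·R3  ⇒  (1, 0, 0, 0, -43/65)
     R1 -= -3/19·R3  ⇒  (0, 1, 0, 0, -71/130)
     R2 -= -16/19·R3  ⇒  (0, 0, 1, 0, -37/13)

rank = 4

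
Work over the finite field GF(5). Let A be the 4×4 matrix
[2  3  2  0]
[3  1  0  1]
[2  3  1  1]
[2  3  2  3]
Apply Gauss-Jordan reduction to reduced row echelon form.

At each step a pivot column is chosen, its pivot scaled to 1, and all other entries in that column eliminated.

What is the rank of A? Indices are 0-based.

step 1: normalize row 0 (÷2) = (1, 4, 1, 0)
  row 1: subtract 3×row0 = (0, 4, 2, 1)
  row 2: subtract 2×row0 = (0, 0, 4, 1)
  row 3: subtract 2×row0 = (0, 0, 0, 3)
step 2: normalize row 1 (÷4) = (0, 1, 3, 4)
  row 0: subtract 4×row1 = (1, 0, 4, 4)
step 3: normalize row 2 (÷4) = (0, 0, 1, 4)
  row 0: subtract 4×row2 = (1, 0, 0, 3)
  row 1: subtract 3×row2 = (0, 1, 0, 2)
step 4: normalize row 3 (÷3) = (0, 0, 0, 1)
  row 0: subtract 3×row3 = (1, 0, 0, 0)
  row 1: subtract 2×row3 = (0, 1, 0, 0)
  row 2: subtract 4×row3 = (0, 0, 1, 0)

rank = 4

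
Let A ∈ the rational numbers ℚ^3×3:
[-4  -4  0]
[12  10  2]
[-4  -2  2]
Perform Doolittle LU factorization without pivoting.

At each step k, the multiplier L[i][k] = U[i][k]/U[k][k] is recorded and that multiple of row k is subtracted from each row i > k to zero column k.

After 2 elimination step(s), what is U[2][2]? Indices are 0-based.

[col 0] pivot -4
  R1 -= -3*R0 → (0, -2, 2)  (L[1][0] := -3)
  R2 -= 1*R0 → (0, 2, 2)  (L[2][0] := 1)
[col 1] pivot -2
  R2 -= -1*R1 → (0, 0, 4)  (L[2][1] := -1)

U[2][2] = 4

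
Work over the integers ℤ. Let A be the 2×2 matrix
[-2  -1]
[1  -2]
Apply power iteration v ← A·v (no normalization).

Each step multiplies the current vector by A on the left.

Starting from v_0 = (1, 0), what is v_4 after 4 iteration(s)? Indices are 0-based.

v_0 = (1, 0).
v_1 = A·v_0 = (-2, 1).
v_2 = A·v_1 = (3, -4).
v_3 = A·v_2 = (-2, 11).
v_4 = A·v_3 = (-7, -24).

v_4 = (-7, -24)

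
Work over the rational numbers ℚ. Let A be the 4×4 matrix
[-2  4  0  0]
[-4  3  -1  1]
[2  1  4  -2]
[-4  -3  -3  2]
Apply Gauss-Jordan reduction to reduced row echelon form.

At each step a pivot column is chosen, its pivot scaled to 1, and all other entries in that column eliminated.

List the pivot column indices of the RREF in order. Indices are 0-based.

pivot columns: 0, 1, 2, 3

[1] R0 /= -2  ⇒  (1, -2, 0, 0)
     R1 -= -4·R0  ⇒  (0, -5, -1, 1)
     R2 -= 2·R0  ⇒  (0, 5, 4, -2)
     R3 -= -4·R0  ⇒  (0, -11, -3, 2)
[2] R1 /= -5  ⇒  (0, 1, 1/5, -1/5)
     R0 -= -2·R1  ⇒  (1, 0, 2/5, -2/5)
     R2 -= 5·R1  ⇒  (0, 0, 3, -1)
     R3 -= -11·R1  ⇒  (0, 0, -4/5, -1/5)
[3] R2 /= 3  ⇒  (0, 0, 1, -1/3)
     R0 -= 2/5·R2  ⇒  (1, 0, 0, -4/15)
     R1 -= 1/5·R2  ⇒  (0, 1, 0, -2/15)
     R3 -= -4/5·R2  ⇒  (0, 0, 0, -7/15)
[4] R3 /= -7/15  ⇒  (0, 0, 0, 1)
     R0 -= -4/15·R3  ⇒  (1, 0, 0, 0)
     R1 -= -2/15·R3  ⇒  (0, 1, 0, 0)
     R2 -= -1/3·R3  ⇒  (0, 0, 1, 0)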